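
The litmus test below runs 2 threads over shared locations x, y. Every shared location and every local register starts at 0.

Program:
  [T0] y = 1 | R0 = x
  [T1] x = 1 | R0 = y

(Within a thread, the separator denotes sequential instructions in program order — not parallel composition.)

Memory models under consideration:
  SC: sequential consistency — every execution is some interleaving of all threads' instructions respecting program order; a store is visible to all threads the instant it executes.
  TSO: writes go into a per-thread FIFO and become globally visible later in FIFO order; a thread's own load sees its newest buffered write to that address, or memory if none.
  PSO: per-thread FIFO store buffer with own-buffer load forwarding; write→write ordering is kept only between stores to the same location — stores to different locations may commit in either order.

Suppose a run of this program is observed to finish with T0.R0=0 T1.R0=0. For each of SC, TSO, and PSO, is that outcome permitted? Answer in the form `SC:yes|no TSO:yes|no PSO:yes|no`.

outcome vector order: (T0.R0,T1.R0)
SC: 3 outcomes — {0/1; 1/0; 1/1}
TSO: 4 outcomes — {0/0; 0/1; 1/0; 1/1}
PSO: 4 outcomes — {0/0; 0/1; 1/0; 1/1}
target 0/0 ∈ {TSO,PSO}

SC:no TSO:yes PSO:yes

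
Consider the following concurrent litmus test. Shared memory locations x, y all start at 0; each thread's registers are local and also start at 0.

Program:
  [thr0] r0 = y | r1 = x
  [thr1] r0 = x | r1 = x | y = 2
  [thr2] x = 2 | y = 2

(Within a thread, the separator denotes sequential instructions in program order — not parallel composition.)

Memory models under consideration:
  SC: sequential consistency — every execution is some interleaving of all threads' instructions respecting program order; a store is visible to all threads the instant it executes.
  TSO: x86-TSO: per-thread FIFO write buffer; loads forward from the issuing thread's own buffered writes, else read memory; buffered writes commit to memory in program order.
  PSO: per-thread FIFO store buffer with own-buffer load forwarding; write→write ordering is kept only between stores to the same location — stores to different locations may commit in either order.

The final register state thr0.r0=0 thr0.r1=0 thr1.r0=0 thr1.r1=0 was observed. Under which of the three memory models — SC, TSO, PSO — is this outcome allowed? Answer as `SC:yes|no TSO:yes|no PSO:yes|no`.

SC:yes TSO:yes PSO:yes

outcome vector order: (thr0.r0,thr0.r1,thr1.r0,thr1.r1)
[SC] allowed = {0/0/0/0 0/0/0/2 0/0/2/2 0/2/0/0 0/2/0/2 0/2/2/2 2/0/0/0 2/2/0/0 2/2/0/2 2/2/2/2}
[TSO] allowed = {0/0/0/0 0/0/0/2 0/0/2/2 0/2/0/0 0/2/0/2 0/2/2/2 2/0/0/0 2/2/0/0 2/2/0/2 2/2/2/2}
[PSO] allowed = {0/0/0/0 0/0/0/2 0/0/2/2 0/2/0/0 0/2/0/2 0/2/2/2 2/0/0/0 2/0/0/2 2/0/2/2 2/2/0/0 2/2/0/2 2/2/2/2}
target 0/0/0/0 ∈ {SC,TSO,PSO}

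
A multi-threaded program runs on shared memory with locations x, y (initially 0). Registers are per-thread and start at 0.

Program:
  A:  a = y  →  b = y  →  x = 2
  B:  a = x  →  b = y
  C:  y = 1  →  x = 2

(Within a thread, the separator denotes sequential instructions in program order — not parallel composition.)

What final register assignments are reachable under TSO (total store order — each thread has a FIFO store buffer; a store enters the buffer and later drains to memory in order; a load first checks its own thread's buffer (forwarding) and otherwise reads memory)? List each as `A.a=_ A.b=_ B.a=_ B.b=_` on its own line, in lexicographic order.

A.a=0 A.b=0 B.a=0 B.b=0
A.a=0 A.b=0 B.a=0 B.b=1
A.a=0 A.b=0 B.a=2 B.b=0
A.a=0 A.b=0 B.a=2 B.b=1
A.a=0 A.b=1 B.a=0 B.b=0
A.a=0 A.b=1 B.a=0 B.b=1
A.a=0 A.b=1 B.a=2 B.b=1
A.a=1 A.b=1 B.a=0 B.b=0
A.a=1 A.b=1 B.a=0 B.b=1
A.a=1 A.b=1 B.a=2 B.b=1

outcome vector order: (A.a,A.b,B.a,B.b)
|TSO outcomes| = 10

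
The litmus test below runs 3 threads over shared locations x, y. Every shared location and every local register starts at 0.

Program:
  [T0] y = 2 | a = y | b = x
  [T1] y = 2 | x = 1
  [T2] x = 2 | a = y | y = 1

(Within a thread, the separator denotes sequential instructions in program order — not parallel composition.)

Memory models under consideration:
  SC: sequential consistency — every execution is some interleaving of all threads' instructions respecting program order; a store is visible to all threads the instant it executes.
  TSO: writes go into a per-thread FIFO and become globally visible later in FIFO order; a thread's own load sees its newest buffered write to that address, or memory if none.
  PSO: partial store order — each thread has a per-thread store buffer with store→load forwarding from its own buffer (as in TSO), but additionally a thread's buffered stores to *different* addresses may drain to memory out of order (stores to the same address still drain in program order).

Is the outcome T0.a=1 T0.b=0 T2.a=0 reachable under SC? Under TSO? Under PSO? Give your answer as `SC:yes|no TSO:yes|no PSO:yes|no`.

outcome vector order: (T0.a,T0.b,T2.a)
SC: 9 outcomes — {1/1/0; 1/1/2; 1/2/0; 1/2/2; 2/0/2; 2/1/0; 2/1/2; 2/2/0; 2/2/2}
TSO: 10 outcomes — {1/1/0; 1/1/2; 1/2/0; 1/2/2; 2/0/0; 2/0/2; 2/1/0; 2/1/2; 2/2/0; 2/2/2}
PSO: 12 outcomes — {1/0/0; 1/0/2; 1/1/0; 1/1/2; 1/2/0; 1/2/2; 2/0/0; 2/0/2; 2/1/0; 2/1/2; 2/2/0; 2/2/2}
target 1/0/0 ∈ {PSO}

SC:no TSO:no PSO:yes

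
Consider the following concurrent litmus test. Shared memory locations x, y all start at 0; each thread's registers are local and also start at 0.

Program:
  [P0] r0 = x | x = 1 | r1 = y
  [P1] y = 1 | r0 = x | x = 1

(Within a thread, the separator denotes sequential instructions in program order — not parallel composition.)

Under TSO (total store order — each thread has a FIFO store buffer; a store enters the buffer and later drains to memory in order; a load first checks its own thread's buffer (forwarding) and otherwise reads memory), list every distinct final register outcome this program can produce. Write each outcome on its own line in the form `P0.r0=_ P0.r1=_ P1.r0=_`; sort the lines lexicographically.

P0.r0=0 P0.r1=0 P1.r0=0
P0.r0=0 P0.r1=0 P1.r0=1
P0.r0=0 P0.r1=1 P1.r0=0
P0.r0=0 P0.r1=1 P1.r0=1
P0.r0=1 P0.r1=1 P1.r0=0

outcome vector order: (P0.r0,P0.r1,P1.r0)
|TSO outcomes| = 5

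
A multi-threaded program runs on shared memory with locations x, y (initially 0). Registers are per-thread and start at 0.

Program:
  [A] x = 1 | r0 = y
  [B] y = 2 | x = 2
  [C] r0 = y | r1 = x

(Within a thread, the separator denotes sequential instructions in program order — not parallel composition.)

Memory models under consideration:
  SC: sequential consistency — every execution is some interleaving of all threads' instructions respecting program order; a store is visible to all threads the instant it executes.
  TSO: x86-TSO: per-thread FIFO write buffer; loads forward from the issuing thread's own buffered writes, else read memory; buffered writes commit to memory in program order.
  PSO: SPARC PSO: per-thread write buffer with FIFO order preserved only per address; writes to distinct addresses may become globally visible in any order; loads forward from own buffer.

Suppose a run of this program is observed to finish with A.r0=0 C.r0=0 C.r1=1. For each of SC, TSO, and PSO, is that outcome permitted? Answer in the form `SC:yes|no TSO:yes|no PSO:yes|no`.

outcome vector order: (A.r0,C.r0,C.r1)
[SC] allowed = {000, 001, 002, 021, 022, 200, 201, 202, 220, 221, 222}
[TSO] allowed = {000, 001, 002, 020, 021, 022, 200, 201, 202, 220, 221, 222}
[PSO] allowed = {000, 001, 002, 020, 021, 022, 200, 201, 202, 220, 221, 222}
target 001 ∈ {SC,TSO,PSO}

SC:yes TSO:yes PSO:yes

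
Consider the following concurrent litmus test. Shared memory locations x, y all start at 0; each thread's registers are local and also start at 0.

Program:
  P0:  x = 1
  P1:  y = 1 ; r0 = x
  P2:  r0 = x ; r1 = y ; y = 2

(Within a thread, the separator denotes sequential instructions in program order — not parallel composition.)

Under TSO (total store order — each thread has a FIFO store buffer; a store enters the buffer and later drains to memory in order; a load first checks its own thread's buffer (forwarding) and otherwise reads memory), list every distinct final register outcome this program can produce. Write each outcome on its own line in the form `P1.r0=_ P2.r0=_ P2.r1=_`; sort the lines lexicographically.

P1.r0=0 P2.r0=0 P2.r1=0
P1.r0=0 P2.r0=0 P2.r1=1
P1.r0=0 P2.r0=1 P2.r1=0
P1.r0=0 P2.r0=1 P2.r1=1
P1.r0=1 P2.r0=0 P2.r1=0
P1.r0=1 P2.r0=0 P2.r1=1
P1.r0=1 P2.r0=1 P2.r1=0
P1.r0=1 P2.r0=1 P2.r1=1

outcome vector order: (P1.r0,P2.r0,P2.r1)
|TSO outcomes| = 8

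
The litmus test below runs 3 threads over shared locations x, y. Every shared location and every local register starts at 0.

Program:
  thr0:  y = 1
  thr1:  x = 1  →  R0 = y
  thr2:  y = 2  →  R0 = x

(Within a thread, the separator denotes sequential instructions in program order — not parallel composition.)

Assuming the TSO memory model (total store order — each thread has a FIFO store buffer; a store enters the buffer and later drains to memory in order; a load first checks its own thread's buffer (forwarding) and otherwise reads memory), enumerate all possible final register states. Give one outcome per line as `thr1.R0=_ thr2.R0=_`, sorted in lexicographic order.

thr1.R0=0 thr2.R0=0
thr1.R0=0 thr2.R0=1
thr1.R0=1 thr2.R0=0
thr1.R0=1 thr2.R0=1
thr1.R0=2 thr2.R0=0
thr1.R0=2 thr2.R0=1

outcome vector order: (thr1.R0,thr2.R0)
|TSO outcomes| = 6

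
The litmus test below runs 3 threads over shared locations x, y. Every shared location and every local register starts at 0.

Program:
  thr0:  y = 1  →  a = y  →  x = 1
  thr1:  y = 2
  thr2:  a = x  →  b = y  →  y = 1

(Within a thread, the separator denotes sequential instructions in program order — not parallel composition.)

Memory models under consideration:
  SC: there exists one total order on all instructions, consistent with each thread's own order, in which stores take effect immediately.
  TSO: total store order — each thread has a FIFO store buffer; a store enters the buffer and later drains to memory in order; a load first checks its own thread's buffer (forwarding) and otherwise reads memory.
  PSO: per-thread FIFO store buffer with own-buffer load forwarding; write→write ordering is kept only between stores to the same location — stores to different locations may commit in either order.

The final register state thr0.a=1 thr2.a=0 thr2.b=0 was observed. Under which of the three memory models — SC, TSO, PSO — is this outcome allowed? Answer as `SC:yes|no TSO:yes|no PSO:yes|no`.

outcome vector order: (thr0.a,thr2.a,thr2.b)
SC (9): 1/0/0, 1/0/1, 1/0/2, 1/1/1, 1/1/2, 2/0/0, 2/0/1, 2/0/2, 2/1/2
TSO (9): 1/0/0, 1/0/1, 1/0/2, 1/1/1, 1/1/2, 2/0/0, 2/0/1, 2/0/2, 2/1/2
PSO (10): 1/0/0, 1/0/1, 1/0/2, 1/1/0, 1/1/1, 1/1/2, 2/0/0, 2/0/1, 2/0/2, 2/1/2
target 1/0/0 ∈ {SC,TSO,PSO}

SC:yes TSO:yes PSO:yes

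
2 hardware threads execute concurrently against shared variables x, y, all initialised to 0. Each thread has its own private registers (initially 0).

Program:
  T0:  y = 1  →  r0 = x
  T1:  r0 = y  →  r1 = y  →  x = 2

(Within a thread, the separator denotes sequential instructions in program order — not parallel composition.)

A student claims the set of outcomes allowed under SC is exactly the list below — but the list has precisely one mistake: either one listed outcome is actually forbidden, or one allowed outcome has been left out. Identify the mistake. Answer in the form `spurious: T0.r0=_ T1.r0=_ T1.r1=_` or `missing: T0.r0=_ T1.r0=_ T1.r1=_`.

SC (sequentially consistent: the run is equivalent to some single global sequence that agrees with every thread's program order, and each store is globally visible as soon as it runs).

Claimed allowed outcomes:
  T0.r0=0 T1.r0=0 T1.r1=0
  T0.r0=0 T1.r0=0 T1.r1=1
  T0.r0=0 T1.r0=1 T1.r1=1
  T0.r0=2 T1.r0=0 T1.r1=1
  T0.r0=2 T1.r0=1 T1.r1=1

missing: T0.r0=2 T1.r0=0 T1.r1=0

outcome vector order: (T0.r0,T1.r0,T1.r1)
SC (6): (0,0,0), (0,0,1), (0,1,1), (2,0,0), (2,0,1), (2,1,1)
SC∖claimed = {(2,0,0)}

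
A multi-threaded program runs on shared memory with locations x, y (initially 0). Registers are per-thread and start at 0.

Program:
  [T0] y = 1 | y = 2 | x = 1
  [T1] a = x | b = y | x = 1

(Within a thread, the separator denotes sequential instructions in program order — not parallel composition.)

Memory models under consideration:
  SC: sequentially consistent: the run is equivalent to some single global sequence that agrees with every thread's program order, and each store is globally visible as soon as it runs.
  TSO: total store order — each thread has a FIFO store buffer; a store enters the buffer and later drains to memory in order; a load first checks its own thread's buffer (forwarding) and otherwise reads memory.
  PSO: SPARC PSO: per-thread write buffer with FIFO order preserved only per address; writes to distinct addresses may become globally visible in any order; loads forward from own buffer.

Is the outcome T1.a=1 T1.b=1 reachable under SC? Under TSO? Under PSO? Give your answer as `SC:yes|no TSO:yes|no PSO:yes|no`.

SC:no TSO:no PSO:yes

outcome vector order: (T1.a,T1.b)
SC: 4 outcomes — {(0,0), (0,1), (0,2), (1,2)}
TSO: 4 outcomes — {(0,0), (0,1), (0,2), (1,2)}
PSO: 6 outcomes — {(0,0), (0,1), (0,2), (1,0), (1,1), (1,2)}
target (1,1) ∈ {PSO}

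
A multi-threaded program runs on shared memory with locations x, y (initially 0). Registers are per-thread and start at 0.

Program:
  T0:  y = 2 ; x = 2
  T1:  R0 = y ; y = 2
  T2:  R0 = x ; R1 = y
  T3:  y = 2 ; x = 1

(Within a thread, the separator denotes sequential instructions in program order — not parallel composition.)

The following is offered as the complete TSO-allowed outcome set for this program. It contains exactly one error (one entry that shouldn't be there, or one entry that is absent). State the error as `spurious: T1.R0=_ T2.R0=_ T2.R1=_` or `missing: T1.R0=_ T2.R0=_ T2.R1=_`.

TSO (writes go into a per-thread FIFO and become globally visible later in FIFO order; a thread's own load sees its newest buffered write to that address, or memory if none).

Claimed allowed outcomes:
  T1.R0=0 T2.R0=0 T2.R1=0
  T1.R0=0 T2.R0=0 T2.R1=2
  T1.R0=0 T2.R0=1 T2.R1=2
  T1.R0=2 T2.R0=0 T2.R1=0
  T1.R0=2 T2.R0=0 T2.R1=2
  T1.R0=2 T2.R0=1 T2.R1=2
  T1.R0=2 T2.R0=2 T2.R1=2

outcome vector order: (T1.R0,T2.R0,T2.R1)
TSO (8): 0/0/0 0/0/2 0/1/2 0/2/2 2/0/0 2/0/2 2/1/2 2/2/2
TSO∖claimed = {0/2/2}

missing: T1.R0=0 T2.R0=2 T2.R1=2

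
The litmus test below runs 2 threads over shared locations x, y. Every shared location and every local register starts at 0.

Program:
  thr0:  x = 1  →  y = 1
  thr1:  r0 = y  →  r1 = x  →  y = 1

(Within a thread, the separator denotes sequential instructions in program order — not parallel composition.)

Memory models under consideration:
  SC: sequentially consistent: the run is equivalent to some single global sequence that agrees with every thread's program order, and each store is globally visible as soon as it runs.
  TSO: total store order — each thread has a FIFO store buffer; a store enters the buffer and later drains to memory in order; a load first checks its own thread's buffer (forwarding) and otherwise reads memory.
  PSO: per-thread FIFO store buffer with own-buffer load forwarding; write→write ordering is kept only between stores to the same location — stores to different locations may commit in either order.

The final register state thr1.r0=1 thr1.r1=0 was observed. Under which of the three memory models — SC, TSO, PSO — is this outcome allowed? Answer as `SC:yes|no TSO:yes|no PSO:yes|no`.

SC:no TSO:no PSO:yes

outcome vector order: (thr1.r0,thr1.r1)
SC: 3 outcomes — {(0,0), (0,1), (1,1)}
TSO: 3 outcomes — {(0,0), (0,1), (1,1)}
PSO: 4 outcomes — {(0,0), (0,1), (1,0), (1,1)}
target (1,0) ∈ {PSO}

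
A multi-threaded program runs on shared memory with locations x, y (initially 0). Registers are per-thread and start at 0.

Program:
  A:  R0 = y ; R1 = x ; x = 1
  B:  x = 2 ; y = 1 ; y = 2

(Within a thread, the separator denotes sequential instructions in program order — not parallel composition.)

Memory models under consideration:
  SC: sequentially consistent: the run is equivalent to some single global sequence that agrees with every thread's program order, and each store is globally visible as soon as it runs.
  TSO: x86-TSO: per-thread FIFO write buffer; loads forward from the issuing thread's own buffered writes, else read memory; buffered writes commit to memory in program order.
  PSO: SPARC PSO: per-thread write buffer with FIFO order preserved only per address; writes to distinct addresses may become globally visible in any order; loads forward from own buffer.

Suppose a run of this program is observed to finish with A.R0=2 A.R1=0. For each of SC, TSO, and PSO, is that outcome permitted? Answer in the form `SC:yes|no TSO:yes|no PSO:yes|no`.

outcome vector order: (A.R0,A.R1)
SC: 4 outcomes — {(0,0); (0,2); (1,2); (2,2)}
TSO: 4 outcomes — {(0,0); (0,2); (1,2); (2,2)}
PSO: 6 outcomes — {(0,0); (0,2); (1,0); (1,2); (2,0); (2,2)}
target (2,0) ∈ {PSO}

SC:no TSO:no PSO:yes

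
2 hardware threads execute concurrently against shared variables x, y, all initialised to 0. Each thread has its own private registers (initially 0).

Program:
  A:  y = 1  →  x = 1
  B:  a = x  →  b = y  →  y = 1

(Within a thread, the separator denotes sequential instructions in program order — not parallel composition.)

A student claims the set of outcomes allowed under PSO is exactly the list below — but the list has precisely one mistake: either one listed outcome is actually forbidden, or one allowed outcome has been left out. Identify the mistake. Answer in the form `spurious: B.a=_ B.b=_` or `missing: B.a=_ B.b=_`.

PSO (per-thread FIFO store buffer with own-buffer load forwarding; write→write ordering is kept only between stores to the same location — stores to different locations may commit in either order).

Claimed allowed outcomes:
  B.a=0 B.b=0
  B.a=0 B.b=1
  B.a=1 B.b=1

missing: B.a=1 B.b=0

outcome vector order: (B.a,B.b)
[PSO] allowed = {<0 0> <0 1> <1 0> <1 1>}
PSO∖claimed = {<1 0>}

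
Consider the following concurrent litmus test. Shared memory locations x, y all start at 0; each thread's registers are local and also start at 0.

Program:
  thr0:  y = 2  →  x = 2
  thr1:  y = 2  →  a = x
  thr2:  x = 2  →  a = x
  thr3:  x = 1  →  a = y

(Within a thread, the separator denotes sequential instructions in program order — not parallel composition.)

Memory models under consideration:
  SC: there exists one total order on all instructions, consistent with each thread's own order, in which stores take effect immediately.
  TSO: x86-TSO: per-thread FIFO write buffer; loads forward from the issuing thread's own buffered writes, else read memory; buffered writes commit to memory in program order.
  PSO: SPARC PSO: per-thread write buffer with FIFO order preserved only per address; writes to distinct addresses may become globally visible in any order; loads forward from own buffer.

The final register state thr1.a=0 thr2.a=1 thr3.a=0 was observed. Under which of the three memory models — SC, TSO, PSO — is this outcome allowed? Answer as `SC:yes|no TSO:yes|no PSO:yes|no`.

outcome vector order: (thr1.a,thr2.a,thr3.a)
SC (10): (0,1,2) (0,2,2) (1,1,0) (1,1,2) (1,2,0) (1,2,2) (2,1,0) (2,1,2) (2,2,0) (2,2,2)
TSO (12): (0,1,0) (0,1,2) (0,2,0) (0,2,2) (1,1,0) (1,1,2) (1,2,0) (1,2,2) (2,1,0) (2,1,2) (2,2,0) (2,2,2)
PSO (12): (0,1,0) (0,1,2) (0,2,0) (0,2,2) (1,1,0) (1,1,2) (1,2,0) (1,2,2) (2,1,0) (2,1,2) (2,2,0) (2,2,2)
target (0,1,0) ∈ {TSO,PSO}

SC:no TSO:yes PSO:yes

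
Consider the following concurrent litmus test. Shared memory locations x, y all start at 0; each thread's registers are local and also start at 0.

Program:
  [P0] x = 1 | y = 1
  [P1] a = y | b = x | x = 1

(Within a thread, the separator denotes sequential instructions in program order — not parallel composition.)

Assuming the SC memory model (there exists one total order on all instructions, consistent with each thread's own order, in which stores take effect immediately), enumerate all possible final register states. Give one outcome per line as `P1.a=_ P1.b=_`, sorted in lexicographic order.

P1.a=0 P1.b=0
P1.a=0 P1.b=1
P1.a=1 P1.b=1

outcome vector order: (P1.a,P1.b)
|SC outcomes| = 3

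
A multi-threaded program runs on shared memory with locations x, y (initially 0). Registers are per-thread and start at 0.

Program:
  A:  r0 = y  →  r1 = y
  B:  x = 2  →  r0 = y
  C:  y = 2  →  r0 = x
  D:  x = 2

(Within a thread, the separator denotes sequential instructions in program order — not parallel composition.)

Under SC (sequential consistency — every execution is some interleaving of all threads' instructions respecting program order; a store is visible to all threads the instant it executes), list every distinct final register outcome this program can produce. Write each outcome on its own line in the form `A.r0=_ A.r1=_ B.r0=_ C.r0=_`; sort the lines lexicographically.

A.r0=0 A.r1=0 B.r0=0 C.r0=2
A.r0=0 A.r1=0 B.r0=2 C.r0=0
A.r0=0 A.r1=0 B.r0=2 C.r0=2
A.r0=0 A.r1=2 B.r0=0 C.r0=2
A.r0=0 A.r1=2 B.r0=2 C.r0=0
A.r0=0 A.r1=2 B.r0=2 C.r0=2
A.r0=2 A.r1=2 B.r0=0 C.r0=2
A.r0=2 A.r1=2 B.r0=2 C.r0=0
A.r0=2 A.r1=2 B.r0=2 C.r0=2

outcome vector order: (A.r0,A.r1,B.r0,C.r0)
|SC outcomes| = 9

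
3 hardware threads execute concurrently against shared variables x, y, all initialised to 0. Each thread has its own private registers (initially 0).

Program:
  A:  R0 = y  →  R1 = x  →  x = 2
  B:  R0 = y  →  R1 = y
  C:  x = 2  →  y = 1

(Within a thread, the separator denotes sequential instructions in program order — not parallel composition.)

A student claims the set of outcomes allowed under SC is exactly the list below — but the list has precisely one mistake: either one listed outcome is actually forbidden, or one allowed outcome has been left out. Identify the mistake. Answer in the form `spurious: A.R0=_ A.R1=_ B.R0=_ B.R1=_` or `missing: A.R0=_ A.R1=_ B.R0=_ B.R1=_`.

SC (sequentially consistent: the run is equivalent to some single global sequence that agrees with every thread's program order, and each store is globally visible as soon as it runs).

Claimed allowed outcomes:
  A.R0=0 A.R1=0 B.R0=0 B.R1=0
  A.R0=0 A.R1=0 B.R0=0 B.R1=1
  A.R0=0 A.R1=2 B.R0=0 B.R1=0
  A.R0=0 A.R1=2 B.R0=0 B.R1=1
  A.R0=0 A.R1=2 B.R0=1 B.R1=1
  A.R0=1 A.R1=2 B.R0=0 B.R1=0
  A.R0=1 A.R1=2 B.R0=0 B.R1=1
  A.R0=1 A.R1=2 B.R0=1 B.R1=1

outcome vector order: (A.R0,A.R1,B.R0,B.R1)
[SC] allowed = {<0 0 0 0>, <0 0 0 1>, <0 0 1 1>, <0 2 0 0>, <0 2 0 1>, <0 2 1 1>, <1 2 0 0>, <1 2 0 1>, <1 2 1 1>}
SC∖claimed = {<0 0 1 1>}

missing: A.R0=0 A.R1=0 B.R0=1 B.R1=1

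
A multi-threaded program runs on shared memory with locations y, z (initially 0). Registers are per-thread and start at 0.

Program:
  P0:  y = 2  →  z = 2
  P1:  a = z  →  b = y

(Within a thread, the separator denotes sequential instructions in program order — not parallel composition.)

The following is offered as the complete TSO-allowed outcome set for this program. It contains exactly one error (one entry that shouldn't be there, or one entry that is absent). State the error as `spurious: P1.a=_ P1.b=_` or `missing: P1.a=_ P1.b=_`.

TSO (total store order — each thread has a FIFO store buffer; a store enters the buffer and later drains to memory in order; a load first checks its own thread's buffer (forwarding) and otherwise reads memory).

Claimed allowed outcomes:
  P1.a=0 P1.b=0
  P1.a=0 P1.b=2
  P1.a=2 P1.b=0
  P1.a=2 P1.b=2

outcome vector order: (P1.a,P1.b)
TSO (3): 0/0; 0/2; 2/2
claimed∖TSO = {2/0}

spurious: P1.a=2 P1.b=0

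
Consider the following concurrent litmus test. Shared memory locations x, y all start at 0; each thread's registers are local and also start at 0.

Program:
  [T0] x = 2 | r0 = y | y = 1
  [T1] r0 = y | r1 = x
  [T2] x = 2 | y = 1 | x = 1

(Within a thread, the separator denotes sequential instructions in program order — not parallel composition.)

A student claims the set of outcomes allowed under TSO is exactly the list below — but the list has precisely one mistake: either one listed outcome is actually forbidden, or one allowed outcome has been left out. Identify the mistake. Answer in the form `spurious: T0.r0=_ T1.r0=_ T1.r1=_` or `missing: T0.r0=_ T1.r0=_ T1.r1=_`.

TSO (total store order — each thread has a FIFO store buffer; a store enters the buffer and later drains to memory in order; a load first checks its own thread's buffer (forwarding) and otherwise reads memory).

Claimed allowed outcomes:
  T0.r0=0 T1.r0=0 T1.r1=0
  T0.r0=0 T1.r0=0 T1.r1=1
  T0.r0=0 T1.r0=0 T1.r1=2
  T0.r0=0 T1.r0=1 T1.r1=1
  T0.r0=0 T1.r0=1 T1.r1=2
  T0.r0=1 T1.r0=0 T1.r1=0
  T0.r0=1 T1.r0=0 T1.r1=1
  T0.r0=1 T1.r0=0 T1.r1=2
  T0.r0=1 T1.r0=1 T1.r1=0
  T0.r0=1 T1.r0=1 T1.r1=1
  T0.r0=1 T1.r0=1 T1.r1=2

outcome vector order: (T0.r0,T1.r0,T1.r1)
TSO (10): 000, 001, 002, 011, 012, 100, 101, 102, 111, 112
claimed∖TSO = {110}

spurious: T0.r0=1 T1.r0=1 T1.r1=0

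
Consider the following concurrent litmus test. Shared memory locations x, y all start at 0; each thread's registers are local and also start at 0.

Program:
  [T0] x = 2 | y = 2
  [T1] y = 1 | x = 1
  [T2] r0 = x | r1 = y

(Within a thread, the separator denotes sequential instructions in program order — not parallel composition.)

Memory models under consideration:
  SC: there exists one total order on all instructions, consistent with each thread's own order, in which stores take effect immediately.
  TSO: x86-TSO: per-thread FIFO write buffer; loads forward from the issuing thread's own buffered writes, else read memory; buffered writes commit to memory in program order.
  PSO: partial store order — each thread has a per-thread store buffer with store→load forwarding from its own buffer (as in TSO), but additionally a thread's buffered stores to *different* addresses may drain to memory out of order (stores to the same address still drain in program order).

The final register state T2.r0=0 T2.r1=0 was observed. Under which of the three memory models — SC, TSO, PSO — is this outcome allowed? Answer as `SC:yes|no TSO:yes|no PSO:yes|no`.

SC:yes TSO:yes PSO:yes

outcome vector order: (T2.r0,T2.r1)
SC: 8 outcomes — {00 01 02 11 12 20 21 22}
TSO: 8 outcomes — {00 01 02 11 12 20 21 22}
PSO: 9 outcomes — {00 01 02 10 11 12 20 21 22}
target 00 ∈ {SC,TSO,PSO}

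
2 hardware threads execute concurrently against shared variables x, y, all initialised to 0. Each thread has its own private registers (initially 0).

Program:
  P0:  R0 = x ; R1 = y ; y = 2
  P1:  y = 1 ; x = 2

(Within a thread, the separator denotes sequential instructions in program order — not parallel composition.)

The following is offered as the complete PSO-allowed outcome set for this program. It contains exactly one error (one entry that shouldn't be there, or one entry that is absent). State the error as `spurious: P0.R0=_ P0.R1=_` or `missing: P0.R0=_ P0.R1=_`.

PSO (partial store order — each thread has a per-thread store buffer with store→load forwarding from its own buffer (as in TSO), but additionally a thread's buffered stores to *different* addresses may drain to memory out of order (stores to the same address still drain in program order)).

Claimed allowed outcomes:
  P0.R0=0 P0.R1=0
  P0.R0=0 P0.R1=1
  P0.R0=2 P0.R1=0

missing: P0.R0=2 P0.R1=1

outcome vector order: (P0.R0,P0.R1)
[PSO] allowed = {<0 0>, <0 1>, <2 0>, <2 1>}
PSO∖claimed = {<2 1>}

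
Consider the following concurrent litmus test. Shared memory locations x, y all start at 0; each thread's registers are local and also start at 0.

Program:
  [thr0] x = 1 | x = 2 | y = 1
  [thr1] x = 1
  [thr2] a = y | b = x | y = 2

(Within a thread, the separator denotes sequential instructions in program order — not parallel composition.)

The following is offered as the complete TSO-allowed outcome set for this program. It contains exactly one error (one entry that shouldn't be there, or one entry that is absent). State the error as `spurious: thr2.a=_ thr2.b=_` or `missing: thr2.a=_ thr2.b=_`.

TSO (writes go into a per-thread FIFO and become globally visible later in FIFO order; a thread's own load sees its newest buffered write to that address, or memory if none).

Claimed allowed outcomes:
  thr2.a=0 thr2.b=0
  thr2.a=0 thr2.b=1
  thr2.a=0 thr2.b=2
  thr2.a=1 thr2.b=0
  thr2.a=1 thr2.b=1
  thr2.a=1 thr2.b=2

spurious: thr2.a=1 thr2.b=0

outcome vector order: (thr2.a,thr2.b)
TSO: 5 outcomes — {<0 0>, <0 1>, <0 2>, <1 1>, <1 2>}
claimed∖TSO = {<1 0>}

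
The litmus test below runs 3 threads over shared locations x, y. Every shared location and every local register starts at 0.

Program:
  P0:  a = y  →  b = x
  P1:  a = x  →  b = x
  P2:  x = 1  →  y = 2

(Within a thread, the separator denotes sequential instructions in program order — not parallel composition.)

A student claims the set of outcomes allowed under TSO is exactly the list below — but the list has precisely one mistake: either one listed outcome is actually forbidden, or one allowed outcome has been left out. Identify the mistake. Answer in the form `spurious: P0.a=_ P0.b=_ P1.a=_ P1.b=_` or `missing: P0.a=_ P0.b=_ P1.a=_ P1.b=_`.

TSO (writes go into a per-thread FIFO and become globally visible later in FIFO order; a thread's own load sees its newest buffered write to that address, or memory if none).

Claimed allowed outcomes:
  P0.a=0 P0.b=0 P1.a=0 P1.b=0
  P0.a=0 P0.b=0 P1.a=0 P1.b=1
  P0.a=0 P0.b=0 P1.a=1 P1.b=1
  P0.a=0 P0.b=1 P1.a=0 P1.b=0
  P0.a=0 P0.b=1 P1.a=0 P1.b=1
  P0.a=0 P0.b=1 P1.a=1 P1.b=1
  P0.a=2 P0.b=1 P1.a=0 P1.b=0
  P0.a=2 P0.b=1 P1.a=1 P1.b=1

missing: P0.a=2 P0.b=1 P1.a=0 P1.b=1

outcome vector order: (P0.a,P0.b,P1.a,P1.b)
TSO (9): <0 0 0 0>; <0 0 0 1>; <0 0 1 1>; <0 1 0 0>; <0 1 0 1>; <0 1 1 1>; <2 1 0 0>; <2 1 0 1>; <2 1 1 1>
TSO∖claimed = {<2 1 0 1>}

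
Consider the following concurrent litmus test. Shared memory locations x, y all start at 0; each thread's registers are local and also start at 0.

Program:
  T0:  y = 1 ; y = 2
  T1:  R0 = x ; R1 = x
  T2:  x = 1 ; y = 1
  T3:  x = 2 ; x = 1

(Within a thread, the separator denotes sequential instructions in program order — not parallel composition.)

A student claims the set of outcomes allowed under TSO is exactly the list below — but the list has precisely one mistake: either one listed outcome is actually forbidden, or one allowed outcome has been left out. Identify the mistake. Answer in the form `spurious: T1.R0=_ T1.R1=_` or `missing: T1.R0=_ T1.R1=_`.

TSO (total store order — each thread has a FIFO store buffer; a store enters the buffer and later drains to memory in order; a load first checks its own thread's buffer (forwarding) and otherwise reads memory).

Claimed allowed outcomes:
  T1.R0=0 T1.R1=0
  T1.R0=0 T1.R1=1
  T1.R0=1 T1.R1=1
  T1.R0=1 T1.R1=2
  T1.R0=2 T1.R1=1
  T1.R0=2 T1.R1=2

outcome vector order: (T1.R0,T1.R1)
TSO: 7 outcomes — {0/0, 0/1, 0/2, 1/1, 1/2, 2/1, 2/2}
TSO∖claimed = {0/2}

missing: T1.R0=0 T1.R1=2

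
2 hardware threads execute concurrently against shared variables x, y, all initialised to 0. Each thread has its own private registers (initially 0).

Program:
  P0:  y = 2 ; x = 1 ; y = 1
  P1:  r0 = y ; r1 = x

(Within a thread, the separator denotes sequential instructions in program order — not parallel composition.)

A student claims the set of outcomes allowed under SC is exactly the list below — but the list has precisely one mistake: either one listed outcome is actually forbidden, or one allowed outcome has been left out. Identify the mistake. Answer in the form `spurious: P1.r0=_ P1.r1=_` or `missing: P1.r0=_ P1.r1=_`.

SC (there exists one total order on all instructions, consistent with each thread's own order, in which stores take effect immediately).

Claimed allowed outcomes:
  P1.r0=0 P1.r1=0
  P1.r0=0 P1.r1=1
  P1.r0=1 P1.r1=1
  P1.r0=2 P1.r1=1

outcome vector order: (P1.r0,P1.r1)
SC (5): 0/0, 0/1, 1/1, 2/0, 2/1
SC∖claimed = {2/0}

missing: P1.r0=2 P1.r1=0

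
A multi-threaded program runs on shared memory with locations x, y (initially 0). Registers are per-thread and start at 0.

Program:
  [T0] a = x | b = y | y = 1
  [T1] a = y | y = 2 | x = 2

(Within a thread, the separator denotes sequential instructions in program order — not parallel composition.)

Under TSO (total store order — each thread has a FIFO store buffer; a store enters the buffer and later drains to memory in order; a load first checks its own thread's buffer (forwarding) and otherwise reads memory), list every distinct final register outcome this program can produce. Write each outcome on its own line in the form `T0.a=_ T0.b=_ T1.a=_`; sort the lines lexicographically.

T0.a=0 T0.b=0 T1.a=0
T0.a=0 T0.b=0 T1.a=1
T0.a=0 T0.b=2 T1.a=0
T0.a=2 T0.b=2 T1.a=0

outcome vector order: (T0.a,T0.b,T1.a)
|TSO outcomes| = 4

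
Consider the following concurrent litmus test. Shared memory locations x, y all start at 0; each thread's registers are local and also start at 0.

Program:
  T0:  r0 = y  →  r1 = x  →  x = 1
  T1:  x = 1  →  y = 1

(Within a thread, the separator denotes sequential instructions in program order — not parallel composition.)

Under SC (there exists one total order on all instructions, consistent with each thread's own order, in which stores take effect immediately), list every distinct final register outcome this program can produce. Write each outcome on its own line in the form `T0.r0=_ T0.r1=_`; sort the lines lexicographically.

T0.r0=0 T0.r1=0
T0.r0=0 T0.r1=1
T0.r0=1 T0.r1=1

outcome vector order: (T0.r0,T0.r1)
|SC outcomes| = 3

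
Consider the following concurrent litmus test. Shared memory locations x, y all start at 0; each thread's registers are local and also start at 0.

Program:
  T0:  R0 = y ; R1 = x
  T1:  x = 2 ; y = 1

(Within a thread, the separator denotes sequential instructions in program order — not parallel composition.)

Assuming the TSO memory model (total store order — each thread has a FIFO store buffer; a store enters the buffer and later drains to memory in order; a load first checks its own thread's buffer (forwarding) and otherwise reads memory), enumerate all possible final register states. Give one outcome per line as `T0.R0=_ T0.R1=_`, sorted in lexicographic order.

outcome vector order: (T0.R0,T0.R1)
|TSO outcomes| = 3

T0.R0=0 T0.R1=0
T0.R0=0 T0.R1=2
T0.R0=1 T0.R1=2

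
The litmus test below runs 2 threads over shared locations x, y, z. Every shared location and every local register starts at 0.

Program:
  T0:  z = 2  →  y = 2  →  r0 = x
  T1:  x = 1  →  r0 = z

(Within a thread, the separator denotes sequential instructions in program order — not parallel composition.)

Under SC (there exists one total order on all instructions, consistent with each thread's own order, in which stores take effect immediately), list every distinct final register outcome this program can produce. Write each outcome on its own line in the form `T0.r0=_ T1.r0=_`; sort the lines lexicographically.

outcome vector order: (T0.r0,T1.r0)
|SC outcomes| = 3

T0.r0=0 T1.r0=2
T0.r0=1 T1.r0=0
T0.r0=1 T1.r0=2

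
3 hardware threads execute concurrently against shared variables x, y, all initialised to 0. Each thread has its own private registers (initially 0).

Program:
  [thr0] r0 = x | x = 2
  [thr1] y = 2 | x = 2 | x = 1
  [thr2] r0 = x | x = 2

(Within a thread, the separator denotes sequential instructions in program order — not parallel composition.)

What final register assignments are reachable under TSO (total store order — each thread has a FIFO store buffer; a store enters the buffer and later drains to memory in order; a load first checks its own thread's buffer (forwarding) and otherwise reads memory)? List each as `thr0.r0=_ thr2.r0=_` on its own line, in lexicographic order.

outcome vector order: (thr0.r0,thr2.r0)
|TSO outcomes| = 9

thr0.r0=0 thr2.r0=0
thr0.r0=0 thr2.r0=1
thr0.r0=0 thr2.r0=2
thr0.r0=1 thr2.r0=0
thr0.r0=1 thr2.r0=1
thr0.r0=1 thr2.r0=2
thr0.r0=2 thr2.r0=0
thr0.r0=2 thr2.r0=1
thr0.r0=2 thr2.r0=2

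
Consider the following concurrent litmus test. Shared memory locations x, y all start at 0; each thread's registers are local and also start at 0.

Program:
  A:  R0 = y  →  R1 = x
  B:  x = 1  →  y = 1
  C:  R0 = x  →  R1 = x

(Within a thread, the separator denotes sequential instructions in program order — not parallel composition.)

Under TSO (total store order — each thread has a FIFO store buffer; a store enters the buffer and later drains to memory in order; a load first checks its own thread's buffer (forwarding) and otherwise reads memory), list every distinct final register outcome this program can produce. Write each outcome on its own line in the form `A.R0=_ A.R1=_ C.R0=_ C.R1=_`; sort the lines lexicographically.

outcome vector order: (A.R0,A.R1,C.R0,C.R1)
|TSO outcomes| = 9

A.R0=0 A.R1=0 C.R0=0 C.R1=0
A.R0=0 A.R1=0 C.R0=0 C.R1=1
A.R0=0 A.R1=0 C.R0=1 C.R1=1
A.R0=0 A.R1=1 C.R0=0 C.R1=0
A.R0=0 A.R1=1 C.R0=0 C.R1=1
A.R0=0 A.R1=1 C.R0=1 C.R1=1
A.R0=1 A.R1=1 C.R0=0 C.R1=0
A.R0=1 A.R1=1 C.R0=0 C.R1=1
A.R0=1 A.R1=1 C.R0=1 C.R1=1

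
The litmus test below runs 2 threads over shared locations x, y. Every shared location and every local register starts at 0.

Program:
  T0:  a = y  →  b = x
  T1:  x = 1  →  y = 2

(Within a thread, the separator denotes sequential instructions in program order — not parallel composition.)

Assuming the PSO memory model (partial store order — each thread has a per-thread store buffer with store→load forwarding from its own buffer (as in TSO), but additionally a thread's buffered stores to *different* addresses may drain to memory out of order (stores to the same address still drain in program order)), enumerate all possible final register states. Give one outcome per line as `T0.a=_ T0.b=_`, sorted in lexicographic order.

outcome vector order: (T0.a,T0.b)
|PSO outcomes| = 4

T0.a=0 T0.b=0
T0.a=0 T0.b=1
T0.a=2 T0.b=0
T0.a=2 T0.b=1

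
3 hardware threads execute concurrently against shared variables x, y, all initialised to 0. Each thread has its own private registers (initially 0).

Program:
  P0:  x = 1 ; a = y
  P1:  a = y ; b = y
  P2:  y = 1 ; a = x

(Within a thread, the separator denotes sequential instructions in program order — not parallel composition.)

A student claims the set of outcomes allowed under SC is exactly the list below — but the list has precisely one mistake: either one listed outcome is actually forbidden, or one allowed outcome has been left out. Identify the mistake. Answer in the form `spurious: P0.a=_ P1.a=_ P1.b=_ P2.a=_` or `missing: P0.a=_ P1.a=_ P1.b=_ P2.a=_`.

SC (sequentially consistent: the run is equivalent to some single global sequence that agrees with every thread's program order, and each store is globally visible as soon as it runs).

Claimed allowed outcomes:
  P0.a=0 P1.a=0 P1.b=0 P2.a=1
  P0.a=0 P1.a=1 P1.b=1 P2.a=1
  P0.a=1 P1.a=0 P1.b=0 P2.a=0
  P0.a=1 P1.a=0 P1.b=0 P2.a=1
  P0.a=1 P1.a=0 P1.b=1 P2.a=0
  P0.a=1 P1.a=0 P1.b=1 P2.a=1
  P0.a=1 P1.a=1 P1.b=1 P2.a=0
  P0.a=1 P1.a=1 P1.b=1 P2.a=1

outcome vector order: (P0.a,P1.a,P1.b,P2.a)
SC: 9 outcomes — {0001 0011 0111 1000 1001 1010 1011 1110 1111}
SC∖claimed = {0011}

missing: P0.a=0 P1.a=0 P1.b=1 P2.a=1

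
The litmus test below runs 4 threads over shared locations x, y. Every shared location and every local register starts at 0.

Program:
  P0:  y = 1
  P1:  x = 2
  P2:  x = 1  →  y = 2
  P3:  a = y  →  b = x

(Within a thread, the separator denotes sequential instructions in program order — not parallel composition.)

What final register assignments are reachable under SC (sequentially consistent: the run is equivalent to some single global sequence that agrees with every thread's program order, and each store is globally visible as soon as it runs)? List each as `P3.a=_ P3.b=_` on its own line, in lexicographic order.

P3.a=0 P3.b=0
P3.a=0 P3.b=1
P3.a=0 P3.b=2
P3.a=1 P3.b=0
P3.a=1 P3.b=1
P3.a=1 P3.b=2
P3.a=2 P3.b=1
P3.a=2 P3.b=2

outcome vector order: (P3.a,P3.b)
|SC outcomes| = 8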